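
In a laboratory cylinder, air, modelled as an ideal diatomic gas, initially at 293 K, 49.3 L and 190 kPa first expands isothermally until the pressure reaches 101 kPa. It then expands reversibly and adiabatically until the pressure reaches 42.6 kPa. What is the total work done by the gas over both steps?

11000 J

n = P₁V₁/(RT₁) = 190×49.3/(8.314×293) = 3.85 mol.
Step 1 — Isothermal: T stays 293 K; PV = const ⇒ V₂ = 92.7 L, P₂ = 101 kPa.
ΔU = 0 (ideal gas, T constant).
W = nRT ln(V₂/V₁) = 3.85×8.314×293×ln(1.88) = 5920 J.
Q = ΔU + W = 5920 J.
State after step 1: P = 101 kPa, V = 92.7 L, T = 293 K.
Step 2 — Adiabatic: T₂/T₁ = (P₂/P₁)^((γ−1)/γ) ⇒ T₂ = 293×(0.422)^0.286 = 229 K; V₂ = 172 L.
ΔU = nCvΔT = 3.85×20.8×(229−293) = -5120 J.
Q = 0 for an adiabatic process, so W = −ΔU = 5120 J.
Net over both steps: W = 11000 J, Q = 5920 J, ΔU = -5120 J.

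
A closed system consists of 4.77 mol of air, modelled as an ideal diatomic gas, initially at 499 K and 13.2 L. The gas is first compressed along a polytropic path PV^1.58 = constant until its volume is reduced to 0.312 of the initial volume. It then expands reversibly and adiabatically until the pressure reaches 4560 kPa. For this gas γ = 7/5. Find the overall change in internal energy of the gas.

29500 J

P₁ = nRT₁/V₁ = 4.77×8.314×499/13.2 = 1500 kPa.
Step 1 — Polytropic n=1.58: T₂ = T₁(V₁/V₂)^(n−1) = 499×(3.21)^0.58 = 981 K; P₂ = P₁(V₁/V₂)^n = 9440 kPa.
W = (P₁V₁−P₂V₂)/(n−1) = (1500×13.2−9440×4.12)/0.58 = -32900 J.
ΔU = nCvΔT = 4.77×20.8×(981−499) = 47700 J.
Q = ΔU + W = 14800 J.
State after step 1: P = 9440 kPa, V = 4.12 L, T = 981 K.
Step 2 — Adiabatic: T₂/T₁ = (P₂/P₁)^((γ−1)/γ) ⇒ T₂ = 981×(0.483)^0.286 = 796 K; V₂ = 6.93 L.
ΔU = nCvΔT = 4.77×20.8×(796−981) = -18300 J.
Q = 0 for an adiabatic process, so W = −ΔU = 18300 J.
Net over both steps: W = -14700 J, Q = 14800 J, ΔU = 29500 J.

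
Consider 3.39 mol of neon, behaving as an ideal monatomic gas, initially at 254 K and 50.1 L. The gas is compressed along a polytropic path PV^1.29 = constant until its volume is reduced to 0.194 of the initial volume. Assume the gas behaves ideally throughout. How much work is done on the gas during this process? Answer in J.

15000 J

P₁ = nRT₁/V₁ = 3.39×8.314×254/50.1 = 143 kPa.
Polytropic n=1.29: T₂ = T₁(V₁/V₂)^(n−1) = 254×(5.15)^0.29 = 409 K; P₂ = P₁(V₁/V₂)^n = 1190 kPa.
W = (P₁V₁−P₂V₂)/(n−1) = (143×50.1−1190×9.72)/0.29 = -15000 J.
Work done on the gas = −W_by = 15000 J.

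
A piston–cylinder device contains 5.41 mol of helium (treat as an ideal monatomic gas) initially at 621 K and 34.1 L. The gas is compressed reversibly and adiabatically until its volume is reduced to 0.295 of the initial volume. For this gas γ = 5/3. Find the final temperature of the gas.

P₁ = nRT₁/V₁ = 5.41×8.314×621/34.1 = 819 kPa.
Adiabatic: TV^(γ−1) = const ⇒ T₂ = 621×(3.39)^0.667 = 1400 K; PV^γ = const ⇒ P₂ = 6270 kPa.

1400 K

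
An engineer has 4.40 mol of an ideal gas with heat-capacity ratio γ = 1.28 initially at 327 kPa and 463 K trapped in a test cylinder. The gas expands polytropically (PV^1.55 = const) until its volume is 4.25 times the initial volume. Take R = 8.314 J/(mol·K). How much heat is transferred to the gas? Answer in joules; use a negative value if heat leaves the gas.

V₁ = nRT₁/P₁ = 4.40×8.314×463/327 = 51.8 L.
Polytropic n=1.55: T₂ = T₁(V₁/V₂)^(n−1) = 463×(0.235)^0.55 = 209 K; P₂ = P₁(V₁/V₂)^n = 34.7 kPa.
W = (P₁V₁−P₂V₂)/(n−1) = (327×51.8−34.7×220)/0.55 = 16900 J.
ΔU = nCvΔT = 4.40×29.7×(209−463) = -33200 J.
Q = ΔU + W = -16300 J.

-16300 J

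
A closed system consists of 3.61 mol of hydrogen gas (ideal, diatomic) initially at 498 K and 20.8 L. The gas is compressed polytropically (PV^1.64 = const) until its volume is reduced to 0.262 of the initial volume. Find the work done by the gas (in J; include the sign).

P₁ = nRT₁/V₁ = 3.61×8.314×498/20.8 = 719 kPa.
Polytropic n=1.64: T₂ = T₁(V₁/V₂)^(n−1) = 498×(3.82)^0.64 = 1170 K; P₂ = P₁(V₁/V₂)^n = 6460 kPa.
W = (P₁V₁−P₂V₂)/(n−1) = (719×20.8−6460×5.45)/0.64 = -31700 J.

-31700 J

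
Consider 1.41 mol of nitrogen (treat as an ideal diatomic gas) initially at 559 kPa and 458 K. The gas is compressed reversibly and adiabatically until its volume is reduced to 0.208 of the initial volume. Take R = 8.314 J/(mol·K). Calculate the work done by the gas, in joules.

V₁ = nRT₁/P₁ = 1.41×8.314×458/559 = 9.60 L.
Adiabatic: TV^(γ−1) = const ⇒ T₂ = 458×(4.81)^0.400 = 858 K; PV^γ = const ⇒ P₂ = 5040 kPa.
ΔU = nCvΔT = 1.41×20.8×(858−458) = 11700 J.
Q = 0 for an adiabatic process, so W = −ΔU = -11700 J.

-11700 J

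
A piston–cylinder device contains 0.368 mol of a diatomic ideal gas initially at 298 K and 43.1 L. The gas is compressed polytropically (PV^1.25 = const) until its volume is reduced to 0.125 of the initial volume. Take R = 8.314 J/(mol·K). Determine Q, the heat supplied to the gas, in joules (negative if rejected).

P₁ = nRT₁/V₁ = 0.368×8.314×298/43.1 = 21.2 kPa.
Polytropic n=1.25: T₂ = T₁(V₁/V₂)^(n−1) = 298×(8.00)^0.25 = 501 K; P₂ = P₁(V₁/V₂)^n = 285 kPa.
W = (P₁V₁−P₂V₂)/(n−1) = (21.2×43.1−285×5.39)/0.25 = -2490 J.
ΔU = nCvΔT = 0.368×20.8×(501−298) = 1550 J.
Q = ΔU + W = -932 J.

-932 J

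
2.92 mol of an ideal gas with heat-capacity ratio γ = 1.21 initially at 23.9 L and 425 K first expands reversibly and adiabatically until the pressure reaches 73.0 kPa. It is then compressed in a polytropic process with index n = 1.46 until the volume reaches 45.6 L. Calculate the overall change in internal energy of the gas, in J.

3560 J

P₁ = nRT₁/V₁ = 2.92×8.314×425/23.9 = 432 kPa.
Step 1 — Adiabatic: T₂/T₁ = (P₂/P₁)^((γ−1)/γ) ⇒ T₂ = 425×(0.169)^0.174 = 312 K; V₂ = 104 L.
ΔU = nCvΔT = 2.92×39.6×(312−425) = -13000 J.
Q = 0 for an adiabatic process, so W = −ΔU = 13000 J.
State after step 1: P = 73.0 kPa, V = 104 L, T = 312 K.
Step 2 — Polytropic n=1.46: T₂ = T₁(V₁/V₂)^(n−1) = 312×(2.28)^0.46 = 456 K; P₂ = P₁(V₁/V₂)^n = 243 kPa.
W = (P₁V₁−P₂V₂)/(n−1) = (73.0×104−243×45.6)/0.46 = -7580 J.
ΔU = nCvΔT = 2.92×39.6×(456−312) = 16600 J.
Q = ΔU + W = 9020 J.
Net over both steps: W = 5460 J, Q = 9020 J, ΔU = 3560 J.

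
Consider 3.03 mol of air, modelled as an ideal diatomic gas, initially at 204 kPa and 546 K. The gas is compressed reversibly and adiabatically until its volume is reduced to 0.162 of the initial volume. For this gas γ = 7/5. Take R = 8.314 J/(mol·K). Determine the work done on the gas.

36800 J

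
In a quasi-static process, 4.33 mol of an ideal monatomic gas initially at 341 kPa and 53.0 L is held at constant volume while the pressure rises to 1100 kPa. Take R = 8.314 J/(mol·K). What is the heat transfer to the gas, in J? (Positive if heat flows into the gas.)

60300 J

T₁ = P₁V₁/(nR) = 341×53.0/(4.33×8.314) = 502 K.
Isochoric: V stays 53.0 L; P/T = const ⇒ T₂ = 1620 K, P₂ = 1100 kPa.
W = 0 (no volume change).
ΔU = nCvΔT = 4.33×12.5×(1620−502) = 60300 J.
Q = ΔU = 60300 J.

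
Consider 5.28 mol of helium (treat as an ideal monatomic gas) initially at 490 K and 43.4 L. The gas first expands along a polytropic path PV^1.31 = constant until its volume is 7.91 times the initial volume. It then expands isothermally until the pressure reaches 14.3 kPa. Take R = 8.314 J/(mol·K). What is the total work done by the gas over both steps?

P₁ = nRT₁/V₁ = 5.28×8.314×490/43.4 = 496 kPa.
Step 1 — Polytropic n=1.31: T₂ = T₁(V₁/V₂)^(n−1) = 490×(0.126)^0.31 = 258 K; P₂ = P₁(V₁/V₂)^n = 33.0 kPa.
W = (P₁V₁−P₂V₂)/(n−1) = (496×43.4−33.0×343)/0.31 = 32800 J.
ΔU = nCvΔT = 5.28×12.5×(258−490) = -15300 J.
Q = ΔU + W = 17600 J.
State after step 1: P = 33.0 kPa, V = 343 L, T = 258 K.
Step 2 — Isothermal: T stays 258 K; PV = const ⇒ V₂ = 792 L, P₂ = 14.3 kPa.
ΔU = 0 (ideal gas, T constant).
W = nRT ln(V₂/V₁) = 5.28×8.314×258×ln(2.31) = 9470 J.
Q = ΔU + W = 9470 J.
Net over both steps: W = 42300 J, Q = 27000 J, ΔU = -15300 J.

42300 J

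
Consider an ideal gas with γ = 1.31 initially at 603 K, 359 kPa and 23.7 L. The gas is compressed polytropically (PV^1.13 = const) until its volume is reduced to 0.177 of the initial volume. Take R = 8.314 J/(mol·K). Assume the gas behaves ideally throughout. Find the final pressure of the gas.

2540 kPa

Polytropic n=1.13: T₂ = T₁(V₁/V₂)^(n−1) = 603×(5.65)^0.13 = 755 K; P₂ = P₁(V₁/V₂)^n = 2540 kPa.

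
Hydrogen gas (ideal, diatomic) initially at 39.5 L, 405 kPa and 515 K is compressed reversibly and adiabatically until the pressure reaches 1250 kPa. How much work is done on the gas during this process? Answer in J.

n = P₁V₁/(RT₁) = 405×39.5/(8.314×515) = 3.74 mol.
Adiabatic: T₂/T₁ = (P₂/P₁)^((γ−1)/γ) ⇒ T₂ = 515×(3.09)^0.286 = 711 K; V₂ = 17.7 L.
ΔU = nCvΔT = 3.74×20.8×(711−515) = 15200 J.
Q = 0 for an adiabatic process, so W = −ΔU = -15200 J.
Work done on the gas = −W_by = 15200 J.

15200 J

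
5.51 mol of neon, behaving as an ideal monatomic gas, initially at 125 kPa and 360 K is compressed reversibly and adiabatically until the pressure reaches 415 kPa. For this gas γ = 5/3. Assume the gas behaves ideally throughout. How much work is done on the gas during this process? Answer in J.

15200 J

V₁ = nRT₁/P₁ = 5.51×8.314×360/125 = 132 L.
Adiabatic: T₂/T₁ = (P₂/P₁)^((γ−1)/γ) ⇒ T₂ = 360×(3.32)^0.400 = 582 K; V₂ = 64.2 L.
ΔU = nCvΔT = 5.51×12.5×(582−360) = 15200 J.
Q = 0 for an adiabatic process, so W = −ΔU = -15200 J.
Work done on the gas = −W_by = 15200 J.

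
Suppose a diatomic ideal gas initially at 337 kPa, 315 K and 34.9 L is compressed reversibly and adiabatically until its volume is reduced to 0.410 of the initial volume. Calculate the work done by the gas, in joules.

-12600 J

n = P₁V₁/(RT₁) = 337×34.9/(8.314×315) = 4.49 mol.
Adiabatic: TV^(γ−1) = const ⇒ T₂ = 315×(2.44)^0.400 = 450 K; PV^γ = const ⇒ P₂ = 1170 kPa.
ΔU = nCvΔT = 4.49×20.8×(450−315) = 12600 J.
Q = 0 for an adiabatic process, so W = −ΔU = -12600 J.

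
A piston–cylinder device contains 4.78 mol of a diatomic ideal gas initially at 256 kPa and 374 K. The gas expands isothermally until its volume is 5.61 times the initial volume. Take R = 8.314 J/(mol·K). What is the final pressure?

45.6 kPa

V₁ = nRT₁/P₁ = 4.78×8.314×374/256 = 58.1 L.
Isothermal: T stays 374 K; PV = const ⇒ V₂ = 326 L, P₂ = 45.6 kPa.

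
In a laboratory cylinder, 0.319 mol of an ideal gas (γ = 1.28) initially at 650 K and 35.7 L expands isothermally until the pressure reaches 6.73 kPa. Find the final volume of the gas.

256 L

P₁ = nRT₁/V₁ = 0.319×8.314×650/35.7 = 48.3 kPa.
Isothermal: T stays 650 K; PV = const ⇒ V₂ = 256 L, P₂ = 6.73 kPa.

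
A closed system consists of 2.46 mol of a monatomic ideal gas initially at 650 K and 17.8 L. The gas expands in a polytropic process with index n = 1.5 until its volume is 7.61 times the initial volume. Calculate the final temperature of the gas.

P₁ = nRT₁/V₁ = 2.46×8.314×650/17.8 = 747 kPa.
Polytropic n=1.5: T₂ = T₁(V₁/V₂)^(n−1) = 650×(0.131)^0.50 = 236 K; P₂ = P₁(V₁/V₂)^n = 35.6 kPa.

236 K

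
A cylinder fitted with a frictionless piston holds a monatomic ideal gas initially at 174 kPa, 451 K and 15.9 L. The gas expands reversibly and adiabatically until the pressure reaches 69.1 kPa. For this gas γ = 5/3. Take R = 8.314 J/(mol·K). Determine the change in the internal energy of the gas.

-1280 J

n = P₁V₁/(RT₁) = 174×15.9/(8.314×451) = 0.738 mol.
Adiabatic: T₂/T₁ = (P₂/P₁)^((γ−1)/γ) ⇒ T₂ = 451×(0.397)^0.400 = 312 K; V₂ = 27.7 L.
For an ideal gas ΔU = nCvΔT with Cv = (3/2)R = 12.5 J/(mol·K).
ΔU = 0.738×12.5×(312−451) = -1280 J.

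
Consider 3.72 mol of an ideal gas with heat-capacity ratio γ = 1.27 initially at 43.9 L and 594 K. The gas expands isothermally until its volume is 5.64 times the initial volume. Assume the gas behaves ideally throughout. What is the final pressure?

P₁ = nRT₁/V₁ = 3.72×8.314×594/43.9 = 418 kPa.
Isothermal: T stays 594 K; PV = const ⇒ V₂ = 248 L, P₂ = 74.2 kPa.

74.2 kPa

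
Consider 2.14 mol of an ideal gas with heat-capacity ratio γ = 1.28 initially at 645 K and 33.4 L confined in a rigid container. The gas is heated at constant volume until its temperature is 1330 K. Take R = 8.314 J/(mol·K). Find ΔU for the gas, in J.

P₁ = nRT₁/V₁ = 2.14×8.314×645/33.4 = 344 kPa.
Isochoric: V stays 33.4 L; P/T = const ⇒ T₂ = 1330 K, P₂ = 708 kPa.
For an ideal gas ΔU = nCvΔT with Cv = R/(γ−1) = 29.7 J/(mol·K).
ΔU = 2.14×29.7×(1330−645) = 43500 J.

43500 J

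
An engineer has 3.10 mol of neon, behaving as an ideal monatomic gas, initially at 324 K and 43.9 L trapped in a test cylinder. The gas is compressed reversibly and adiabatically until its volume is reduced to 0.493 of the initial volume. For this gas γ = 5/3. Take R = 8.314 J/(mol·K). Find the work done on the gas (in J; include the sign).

7550 J

P₁ = nRT₁/V₁ = 3.10×8.314×324/43.9 = 190 kPa.
Adiabatic: TV^(γ−1) = const ⇒ T₂ = 324×(2.03)^0.667 = 519 K; PV^γ = const ⇒ P₂ = 618 kPa.
ΔU = nCvΔT = 3.10×12.5×(519−324) = 7550 J.
Q = 0 for an adiabatic process, so W = −ΔU = -7550 J.
Work done on the gas = −W_by = 7550 J.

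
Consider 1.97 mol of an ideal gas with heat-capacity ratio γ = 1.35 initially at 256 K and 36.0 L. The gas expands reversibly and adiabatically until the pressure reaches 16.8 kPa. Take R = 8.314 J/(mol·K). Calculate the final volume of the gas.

P₁ = nRT₁/V₁ = 1.97×8.314×256/36.0 = 116 kPa.
Adiabatic: T₂/T₁ = (P₂/P₁)^((γ−1)/γ) ⇒ T₂ = 256×(0.144)^0.259 = 155 K; V₂ = 151 L.

151 L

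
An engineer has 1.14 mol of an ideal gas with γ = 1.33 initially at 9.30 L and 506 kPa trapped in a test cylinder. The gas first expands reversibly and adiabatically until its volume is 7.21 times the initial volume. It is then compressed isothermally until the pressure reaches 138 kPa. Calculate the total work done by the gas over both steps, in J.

T₁ = P₁V₁/(nR) = 506×9.30/(1.14×8.314) = 496 K.
Step 1 — Adiabatic: TV^(γ−1) = const ⇒ T₂ = 496×(0.139)^0.330 = 259 K; PV^γ = const ⇒ P₂ = 36.6 kPa.
ΔU = nCvΔT = 1.14×25.2×(259−496) = -6830 J.
Q = 0 for an adiabatic process, so W = −ΔU = 6830 J.
State after step 1: P = 36.6 kPa, V = 67.1 L, T = 259 K.
Step 2 — Isothermal: T stays 259 K; PV = const ⇒ V₂ = 17.8 L, P₂ = 138 kPa.
ΔU = 0 (ideal gas, T constant).
W = nRT ln(V₂/V₁) = 1.14×8.314×259×ln(0.265) = -3260 J.
Q = ΔU + W = -3260 J.
Net over both steps: W = 3570 J, Q = -3260 J, ΔU = -6830 J.

3570 J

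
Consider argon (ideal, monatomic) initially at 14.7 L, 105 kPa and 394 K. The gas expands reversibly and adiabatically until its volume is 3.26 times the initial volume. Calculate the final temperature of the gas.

Adiabatic: TV^(γ−1) = const ⇒ T₂ = 394×(0.307)^0.667 = 179 K; PV^γ = const ⇒ P₂ = 14.6 kPa.

179 K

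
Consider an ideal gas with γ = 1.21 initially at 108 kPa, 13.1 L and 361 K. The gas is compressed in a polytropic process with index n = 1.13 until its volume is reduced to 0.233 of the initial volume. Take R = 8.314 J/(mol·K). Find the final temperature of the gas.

Polytropic n=1.13: T₂ = T₁(V₁/V₂)^(n−1) = 361×(4.29)^0.13 = 436 K; P₂ = P₁(V₁/V₂)^n = 560 kPa.

436 K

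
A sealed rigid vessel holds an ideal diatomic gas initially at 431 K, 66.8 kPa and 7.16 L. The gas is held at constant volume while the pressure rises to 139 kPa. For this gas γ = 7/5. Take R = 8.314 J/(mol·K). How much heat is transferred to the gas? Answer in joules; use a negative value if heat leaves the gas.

1290 J

n = P₁V₁/(RT₁) = 66.8×7.16/(8.314×431) = 0.133 mol.
Isochoric: V stays 7.16 L; P/T = const ⇒ T₂ = 897 K, P₂ = 139 kPa.
W = 0 (no volume change).
ΔU = nCvΔT = 0.133×20.8×(897−431) = 1290 J.
Q = ΔU = 1290 J.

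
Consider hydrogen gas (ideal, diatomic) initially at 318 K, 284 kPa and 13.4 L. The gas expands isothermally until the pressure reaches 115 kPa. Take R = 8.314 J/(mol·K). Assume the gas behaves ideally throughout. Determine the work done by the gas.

n = P₁V₁/(RT₁) = 284×13.4/(8.314×318) = 1.44 mol.
Isothermal: T stays 318 K; PV = const ⇒ V₂ = 33.1 L, P₂ = 115 kPa.
W = nRT ln(V₂/V₁) = 1.44×8.314×318×ln(2.47) = 3440 J.

3440 J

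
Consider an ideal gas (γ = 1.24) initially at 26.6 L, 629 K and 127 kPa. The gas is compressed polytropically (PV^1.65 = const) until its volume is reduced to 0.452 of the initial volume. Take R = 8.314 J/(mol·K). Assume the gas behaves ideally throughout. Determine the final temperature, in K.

1050 K

Polytropic n=1.65: T₂ = T₁(V₁/V₂)^(n−1) = 629×(2.21)^0.65 = 1050 K; P₂ = P₁(V₁/V₂)^n = 471 kPa.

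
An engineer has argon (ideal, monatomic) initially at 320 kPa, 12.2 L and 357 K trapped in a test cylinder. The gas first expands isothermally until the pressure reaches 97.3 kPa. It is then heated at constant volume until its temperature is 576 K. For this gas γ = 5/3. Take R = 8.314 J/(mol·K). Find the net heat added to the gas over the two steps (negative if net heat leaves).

8240 J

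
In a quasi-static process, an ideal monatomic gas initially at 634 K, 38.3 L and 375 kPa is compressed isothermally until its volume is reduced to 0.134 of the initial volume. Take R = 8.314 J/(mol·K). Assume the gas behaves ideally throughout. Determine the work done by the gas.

n = P₁V₁/(RT₁) = 375×38.3/(8.314×634) = 2.72 mol.
Isothermal: T stays 634 K; PV = const ⇒ V₂ = 5.13 L, P₂ = 2800 kPa.
W = nRT ln(V₂/V₁) = 2.72×8.314×634×ln(0.134) = -28900 J.

-28900 J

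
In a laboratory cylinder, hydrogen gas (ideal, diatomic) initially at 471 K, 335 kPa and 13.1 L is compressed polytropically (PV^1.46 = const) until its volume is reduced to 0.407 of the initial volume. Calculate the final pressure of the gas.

1240 kPa

Polytropic n=1.46: T₂ = T₁(V₁/V₂)^(n−1) = 471×(2.46)^0.46 = 712 K; P₂ = P₁(V₁/V₂)^n = 1240 kPa.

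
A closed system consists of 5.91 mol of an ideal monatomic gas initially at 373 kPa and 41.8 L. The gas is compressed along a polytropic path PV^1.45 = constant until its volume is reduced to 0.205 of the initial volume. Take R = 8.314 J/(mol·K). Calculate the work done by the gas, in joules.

-36000 J

T₁ = P₁V₁/(nR) = 373×41.8/(5.91×8.314) = 317 K.
Polytropic n=1.45: T₂ = T₁(V₁/V₂)^(n−1) = 317×(4.88)^0.45 = 647 K; P₂ = P₁(V₁/V₂)^n = 3710 kPa.
W = (P₁V₁−P₂V₂)/(n−1) = (373×41.8−3710×8.57)/0.45 = -36000 J.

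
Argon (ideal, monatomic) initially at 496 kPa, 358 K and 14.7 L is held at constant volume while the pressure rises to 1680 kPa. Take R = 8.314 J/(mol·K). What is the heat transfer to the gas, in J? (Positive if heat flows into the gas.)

26100 J

n = P₁V₁/(RT₁) = 496×14.7/(8.314×358) = 2.45 mol.
Isochoric: V stays 14.7 L; P/T = const ⇒ T₂ = 1210 K, P₂ = 1680 kPa.
W = 0 (no volume change).
ΔU = nCvΔT = 2.45×12.5×(1210−358) = 26100 J.
Q = ΔU = 26100 J.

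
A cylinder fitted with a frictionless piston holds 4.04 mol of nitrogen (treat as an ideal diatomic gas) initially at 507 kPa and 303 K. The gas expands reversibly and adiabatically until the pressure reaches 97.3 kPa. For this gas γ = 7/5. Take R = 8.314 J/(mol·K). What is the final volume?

V₁ = nRT₁/P₁ = 4.04×8.314×303/507 = 20.1 L.
Adiabatic: T₂/T₁ = (P₂/P₁)^((γ−1)/γ) ⇒ T₂ = 303×(0.192)^0.286 = 189 K; V₂ = 65.3 L.

65.3 L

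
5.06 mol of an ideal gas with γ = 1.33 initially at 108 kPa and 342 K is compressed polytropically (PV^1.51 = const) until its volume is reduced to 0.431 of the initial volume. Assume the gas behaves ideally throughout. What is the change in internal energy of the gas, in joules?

23400 J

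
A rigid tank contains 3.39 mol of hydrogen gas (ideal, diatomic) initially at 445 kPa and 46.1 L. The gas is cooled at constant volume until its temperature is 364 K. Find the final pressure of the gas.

223 kPa

T₁ = P₁V₁/(nR) = 445×46.1/(3.39×8.314) = 728 K.
Isochoric: V stays 46.1 L; P/T = const ⇒ T₂ = 364 K, P₂ = 223 kPa.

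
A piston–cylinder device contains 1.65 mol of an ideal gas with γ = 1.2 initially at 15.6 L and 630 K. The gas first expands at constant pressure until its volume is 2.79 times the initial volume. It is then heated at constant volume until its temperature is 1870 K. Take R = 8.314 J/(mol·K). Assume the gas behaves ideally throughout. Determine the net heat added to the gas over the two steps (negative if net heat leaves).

101000 J

P₁ = nRT₁/V₁ = 1.65×8.314×630/15.6 = 554 kPa.
Step 1 — Isobaric: P stays 554 kPa; V/T = const ⇒ T₂ = 1760 K, V₂ = 43.5 L.
W = PΔV = 554×(43.5−15.6) kPa·L = 15500 J.
ΔU = nCvΔT = 1.65×41.6×(1760−630) = 77300 J.
Q = ΔU + W = nCpΔT = 92800 J.
State after step 1: P = 554 kPa, V = 43.5 L, T = 1760 K.
Step 2 — Isochoric: V stays 43.5 L; P/T = const ⇒ T₂ = 1870 K, P₂ = 589 kPa.
W = 0 (no volume change).
ΔU = nCvΔT = 1.65×41.6×(1870−1760) = 7700 J.
Q = ΔU = 7700 J.
Net over both steps: W = 15500 J, Q = 101000 J, ΔU = 85100 J.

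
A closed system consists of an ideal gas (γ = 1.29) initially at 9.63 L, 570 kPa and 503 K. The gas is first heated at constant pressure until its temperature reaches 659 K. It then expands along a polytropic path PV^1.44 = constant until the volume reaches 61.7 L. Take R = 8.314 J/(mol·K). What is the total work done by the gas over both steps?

n = P₁V₁/(RT₁) = 570×9.63/(8.314×503) = 1.31 mol.
Step 1 — Isobaric: P stays 570 kPa; V/T = const ⇒ T₂ = 659 K, V₂ = 12.6 L.
W = PΔV = 570×(12.6−9.63) kPa·L = 1700 J.
ΔU = nCvΔT = 1.31×28.7×(659−503) = 5870 J.
Q = ΔU + W = nCpΔT = 7570 J.
State after step 1: P = 570 kPa, V = 12.6 L, T = 659 K.
Step 2 — Polytropic n=1.44: T₂ = T₁(V₁/V₂)^(n−1) = 659×(0.204)^0.44 = 328 K; P₂ = P₁(V₁/V₂)^n = 58.0 kPa.
W = (P₁V₁−P₂V₂)/(n−1) = (570×12.6−58.0×61.7)/0.44 = 8210 J.
ΔU = nCvΔT = 1.31×28.7×(328−659) = -12500 J.
Q = ΔU + W = -4250 J.
Net over both steps: W = 9920 J, Q = 3320 J, ΔU = -6590 J.

9920 J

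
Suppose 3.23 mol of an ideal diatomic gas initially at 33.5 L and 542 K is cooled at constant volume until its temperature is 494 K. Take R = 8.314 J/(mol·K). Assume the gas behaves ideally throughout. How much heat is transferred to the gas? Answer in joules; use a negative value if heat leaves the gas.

-3220 J

P₁ = nRT₁/V₁ = 3.23×8.314×542/33.5 = 434 kPa.
Isochoric: V stays 33.5 L; P/T = const ⇒ T₂ = 494 K, P₂ = 396 kPa.
W = 0 (no volume change).
ΔU = nCvΔT = 3.23×20.8×(494−542) = -3220 J.
Q = ΔU = -3220 J.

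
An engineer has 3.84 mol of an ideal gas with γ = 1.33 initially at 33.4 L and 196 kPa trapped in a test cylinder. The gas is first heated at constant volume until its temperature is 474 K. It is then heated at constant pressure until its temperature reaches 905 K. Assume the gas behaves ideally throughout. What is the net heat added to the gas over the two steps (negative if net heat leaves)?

T₁ = P₁V₁/(nR) = 196×33.4/(3.84×8.314) = 205 K.
Step 1 — Isochoric: V stays 33.4 L; P/T = const ⇒ T₂ = 474 K, P₂ = 453 kPa.
W = 0 (no volume change).
ΔU = nCvΔT = 3.84×25.2×(474−205) = 26000 J.
Q = ΔU = 26000 J.
State after step 1: P = 453 kPa, V = 33.4 L, T = 474 K.
Step 2 — Isobaric: P stays 453 kPa; V/T = const ⇒ T₂ = 905 K, V₂ = 63.8 L.
W = PΔV = 453×(63.8−33.4) kPa·L = 13800 J.
ΔU = nCvΔT = 3.84×25.2×(905−474) = 41700 J.
Q = ΔU + W = nCpΔT = 55500 J.
Net over both steps: W = 13800 J, Q = 81500 J, ΔU = 67700 J.

81500 J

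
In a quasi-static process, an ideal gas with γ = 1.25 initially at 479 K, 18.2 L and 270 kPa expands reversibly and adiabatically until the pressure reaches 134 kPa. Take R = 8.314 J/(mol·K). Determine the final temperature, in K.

Adiabatic: T₂/T₁ = (P₂/P₁)^((γ−1)/γ) ⇒ T₂ = 479×(0.496)^0.200 = 416 K; V₂ = 31.9 L.

416 K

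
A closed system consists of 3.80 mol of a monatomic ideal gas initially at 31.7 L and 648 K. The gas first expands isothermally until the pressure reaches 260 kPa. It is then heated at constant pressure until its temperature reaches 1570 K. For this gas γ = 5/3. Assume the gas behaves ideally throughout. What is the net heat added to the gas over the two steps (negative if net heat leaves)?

P₁ = nRT₁/V₁ = 3.80×8.314×648/31.7 = 646 kPa.
Step 1 — Isothermal: T stays 648 K; PV = const ⇒ V₂ = 78.7 L, P₂ = 260 kPa.
ΔU = 0 (ideal gas, T constant).
W = nRT ln(V₂/V₁) = 3.80×8.314×648×ln(2.48) = 18600 J.
Q = ΔU + W = 18600 J.
State after step 1: P = 260 kPa, V = 78.7 L, T = 648 K.
Step 2 — Isobaric: P stays 260 kPa; V/T = const ⇒ T₂ = 1570 K, V₂ = 191 L.
W = PΔV = 260×(191−78.7) kPa·L = 29100 J.
ΔU = nCvΔT = 3.80×12.5×(1570−648) = 43700 J.
Q = ΔU + W = nCpΔT = 72800 J.
Net over both steps: W = 47800 J, Q = 91400 J, ΔU = 43700 J.

91400 J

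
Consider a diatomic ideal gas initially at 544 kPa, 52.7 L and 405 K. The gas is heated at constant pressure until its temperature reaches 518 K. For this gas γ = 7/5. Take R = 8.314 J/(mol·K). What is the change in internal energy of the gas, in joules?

n = P₁V₁/(RT₁) = 544×52.7/(8.314×405) = 8.51 mol.
Isobaric: P stays 544 kPa; V/T = const ⇒ T₂ = 518 K, V₂ = 67.4 L.
For an ideal gas ΔU = nCvΔT with Cv = (5/2)R = 20.8 J/(mol·K).
ΔU = 8.51×20.8×(518−405) = 20000 J.

20000 J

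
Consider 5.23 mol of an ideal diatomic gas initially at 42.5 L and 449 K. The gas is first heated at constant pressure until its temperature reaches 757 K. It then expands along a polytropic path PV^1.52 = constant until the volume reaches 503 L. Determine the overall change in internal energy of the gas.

-18900 J

P₁ = nRT₁/V₁ = 5.23×8.314×449/42.5 = 459 kPa.
Step 1 — Isobaric: P stays 459 kPa; V/T = const ⇒ T₂ = 757 K, V₂ = 71.7 L.
W = PΔV = 459×(71.7−42.5) kPa·L = 13400 J.
ΔU = nCvΔT = 5.23×20.8×(757−449) = 33500 J.
Q = ΔU + W = nCpΔT = 46900 J.
State after step 1: P = 459 kPa, V = 71.7 L, T = 757 K.
Step 2 — Polytropic n=1.52: T₂ = T₁(V₁/V₂)^(n−1) = 757×(0.142)^0.52 = 275 K; P₂ = P₁(V₁/V₂)^n = 23.8 kPa.
W = (P₁V₁−P₂V₂)/(n−1) = (459×71.7−23.8×503)/0.52 = 40300 J.
ΔU = nCvΔT = 5.23×20.8×(275−757) = -52400 J.
Q = ΔU + W = -12100 J.
Net over both steps: W = 53700 J, Q = 34800 J, ΔU = -18900 J.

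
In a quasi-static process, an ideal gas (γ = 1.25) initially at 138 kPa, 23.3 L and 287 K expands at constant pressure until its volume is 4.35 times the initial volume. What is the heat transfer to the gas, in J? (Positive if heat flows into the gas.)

n = P₁V₁/(RT₁) = 138×23.3/(8.314×287) = 1.35 mol.
Isobaric: P stays 138 kPa; V/T = const ⇒ T₂ = 1250 K, V₂ = 101 L.
W = PΔV = 138×(101−23.3) kPa·L = 10800 J.
ΔU = nCvΔT = 1.35×33.3×(1250−287) = 43100 J.
Q = ΔU + W = nCpΔT = 53900 J.

53900 J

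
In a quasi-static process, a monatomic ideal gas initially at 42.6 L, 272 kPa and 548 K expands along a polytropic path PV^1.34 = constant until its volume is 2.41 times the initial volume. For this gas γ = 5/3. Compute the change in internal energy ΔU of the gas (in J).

n = P₁V₁/(RT₁) = 272×42.6/(8.314×548) = 2.54 mol.
Polytropic n=1.34: T₂ = T₁(V₁/V₂)^(n−1) = 548×(0.415)^0.34 = 406 K; P₂ = P₁(V₁/V₂)^n = 83.7 kPa.
For an ideal gas ΔU = nCvΔT with Cv = (3/2)R = 12.5 J/(mol·K).
ΔU = 2.54×12.5×(406−548) = -4490 J.

-4490 J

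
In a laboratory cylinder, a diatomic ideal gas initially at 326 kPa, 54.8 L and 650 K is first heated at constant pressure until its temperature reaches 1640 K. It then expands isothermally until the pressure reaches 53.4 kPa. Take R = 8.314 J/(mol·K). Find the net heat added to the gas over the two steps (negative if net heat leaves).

177000 J

n = P₁V₁/(RT₁) = 326×54.8/(8.314×650) = 3.31 mol.
Step 1 — Isobaric: P stays 326 kPa; V/T = const ⇒ T₂ = 1640 K, V₂ = 138 L.
W = PΔV = 326×(138−54.8) kPa·L = 27200 J.
ΔU = nCvΔT = 3.31×20.8×(1640−650) = 68000 J.
Q = ΔU + W = nCpΔT = 95200 J.
State after step 1: P = 326 kPa, V = 138 L, T = 1640 K.
Step 2 — Isothermal: T stays 1640 K; PV = const ⇒ V₂ = 844 L, P₂ = 53.4 kPa.
ΔU = 0 (ideal gas, T constant).
W = nRT ln(V₂/V₁) = 3.31×8.314×1640×ln(6.10) = 81500 J.
Q = ΔU + W = 81500 J.
Net over both steps: W = 109000 J, Q = 177000 J, ΔU = 68000 J.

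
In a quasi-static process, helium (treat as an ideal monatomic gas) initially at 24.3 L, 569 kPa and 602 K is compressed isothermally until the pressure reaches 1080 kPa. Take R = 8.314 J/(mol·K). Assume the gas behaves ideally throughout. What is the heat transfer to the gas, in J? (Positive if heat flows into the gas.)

-8860 J

n = P₁V₁/(RT₁) = 569×24.3/(8.314×602) = 2.76 mol.
Isothermal: T stays 602 K; PV = const ⇒ V₂ = 12.8 L, P₂ = 1080 kPa.
ΔU = 0 (ideal gas, T constant).
W = nRT ln(V₂/V₁) = 2.76×8.314×602×ln(0.527) = -8860 J.
Q = ΔU + W = -8860 J.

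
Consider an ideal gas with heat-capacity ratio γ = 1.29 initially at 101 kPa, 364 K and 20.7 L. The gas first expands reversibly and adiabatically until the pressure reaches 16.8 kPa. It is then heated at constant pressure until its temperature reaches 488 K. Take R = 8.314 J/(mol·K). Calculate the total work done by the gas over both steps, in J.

n = P₁V₁/(RT₁) = 101×20.7/(8.314×364) = 0.691 mol.
Step 1 — Adiabatic: T₂/T₁ = (P₂/P₁)^((γ−1)/γ) ⇒ T₂ = 364×(0.166)^0.225 = 243 K; V₂ = 83.1 L.
ΔU = nCvΔT = 0.691×28.7×(243−364) = -2390 J.
Q = 0 for an adiabatic process, so W = −ΔU = 2390 J.
State after step 1: P = 16.8 kPa, V = 83.1 L, T = 243 K.
Step 2 — Isobaric: P stays 16.8 kPa; V/T = const ⇒ T₂ = 488 K, V₂ = 167 L.
W = PΔV = 16.8×(167−83.1) kPa·L = 1410 J.
ΔU = nCvΔT = 0.691×28.7×(488−243) = 4850 J.
Q = ΔU + W = nCpΔT = 6250 J.
Net over both steps: W = 3800 J, Q = 6250 J, ΔU = 2460 J.

3800 J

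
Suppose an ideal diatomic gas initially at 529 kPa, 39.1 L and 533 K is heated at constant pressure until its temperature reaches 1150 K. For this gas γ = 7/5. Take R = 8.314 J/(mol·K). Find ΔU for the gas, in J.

59900 J

n = P₁V₁/(RT₁) = 529×39.1/(8.314×533) = 4.67 mol.
Isobaric: P stays 529 kPa; V/T = const ⇒ T₂ = 1150 K, V₂ = 84.4 L.
For an ideal gas ΔU = nCvΔT with Cv = (5/2)R = 20.8 J/(mol·K).
ΔU = 4.67×20.8×(1150−533) = 59900 J.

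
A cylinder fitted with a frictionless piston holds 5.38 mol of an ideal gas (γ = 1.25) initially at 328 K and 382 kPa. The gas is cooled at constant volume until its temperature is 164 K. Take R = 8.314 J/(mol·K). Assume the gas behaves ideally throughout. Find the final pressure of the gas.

191 kPa

V₁ = nRT₁/P₁ = 5.38×8.314×328/382 = 38.4 L.
Isochoric: V stays 38.4 L; P/T = const ⇒ T₂ = 164 K, P₂ = 191 kPa.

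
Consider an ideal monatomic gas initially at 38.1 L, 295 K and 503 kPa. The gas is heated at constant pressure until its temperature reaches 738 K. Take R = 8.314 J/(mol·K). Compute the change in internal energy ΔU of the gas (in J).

n = P₁V₁/(RT₁) = 503×38.1/(8.314×295) = 7.81 mol.
Isobaric: P stays 503 kPa; V/T = const ⇒ T₂ = 738 K, V₂ = 95.3 L.
For an ideal gas ΔU = nCvΔT with Cv = (3/2)R = 12.5 J/(mol·K).
ΔU = 7.81×12.5×(738−295) = 43200 J.

43200 J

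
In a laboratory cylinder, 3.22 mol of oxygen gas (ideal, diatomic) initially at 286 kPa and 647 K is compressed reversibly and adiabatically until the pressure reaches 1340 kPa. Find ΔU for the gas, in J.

24000 J

V₁ = nRT₁/P₁ = 3.22×8.314×647/286 = 60.6 L.
Adiabatic: T₂/T₁ = (P₂/P₁)^((γ−1)/γ) ⇒ T₂ = 647×(4.69)^0.286 = 1010 K; V₂ = 20.1 L.
For an ideal gas ΔU = nCvΔT with Cv = (5/2)R = 20.8 J/(mol·K).
ΔU = 3.22×20.8×(1010−647) = 24000 J.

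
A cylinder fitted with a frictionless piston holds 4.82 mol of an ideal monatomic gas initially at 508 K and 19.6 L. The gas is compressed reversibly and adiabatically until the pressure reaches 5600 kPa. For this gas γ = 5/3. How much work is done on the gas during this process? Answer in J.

P₁ = nRT₁/V₁ = 4.82×8.314×508/19.6 = 1040 kPa.
Adiabatic: T₂/T₁ = (P₂/P₁)^((γ−1)/γ) ⇒ T₂ = 508×(5.39)^0.400 = 997 K; V₂ = 7.13 L.
ΔU = nCvΔT = 4.82×12.5×(997−508) = 29400 J.
Q = 0 for an adiabatic process, so W = −ΔU = -29400 J.
Work done on the gas = −W_by = 29400 J.

29400 J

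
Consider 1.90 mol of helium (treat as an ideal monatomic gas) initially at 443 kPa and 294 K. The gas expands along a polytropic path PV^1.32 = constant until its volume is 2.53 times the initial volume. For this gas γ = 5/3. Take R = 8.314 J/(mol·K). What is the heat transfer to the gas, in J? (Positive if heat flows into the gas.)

1940 J

V₁ = nRT₁/P₁ = 1.90×8.314×294/443 = 10.5 L.
Polytropic n=1.32: T₂ = T₁(V₁/V₂)^(n−1) = 294×(0.395)^0.32 = 218 K; P₂ = P₁(V₁/V₂)^n = 130 kPa.
W = (P₁V₁−P₂V₂)/(n−1) = (443×10.5−130×26.5)/0.32 = 3730 J.
ΔU = nCvΔT = 1.90×12.5×(218−294) = -1790 J.
Q = ΔU + W = 1940 J.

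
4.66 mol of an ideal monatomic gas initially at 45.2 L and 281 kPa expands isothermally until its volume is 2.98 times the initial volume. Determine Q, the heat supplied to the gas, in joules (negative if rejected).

13900 J

T₁ = P₁V₁/(nR) = 281×45.2/(4.66×8.314) = 328 K.
Isothermal: T stays 328 K; PV = const ⇒ V₂ = 135 L, P₂ = 94.3 kPa.
ΔU = 0 (ideal gas, T constant).
W = nRT ln(V₂/V₁) = 4.66×8.314×328×ln(2.98) = 13900 J.
Q = ΔU + W = 13900 J.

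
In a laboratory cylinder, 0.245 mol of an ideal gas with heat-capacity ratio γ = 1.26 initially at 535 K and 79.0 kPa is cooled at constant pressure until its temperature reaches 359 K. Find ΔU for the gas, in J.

V₁ = nRT₁/P₁ = 0.245×8.314×535/79.0 = 13.8 L.
Isobaric: P stays 79.0 kPa; V/T = const ⇒ T₂ = 359 K, V₂ = 9.26 L.
For an ideal gas ΔU = nCvΔT with Cv = R/(γ−1) = 32.0 J/(mol·K).
ΔU = 0.245×32.0×(359−535) = -1380 J.

-1380 J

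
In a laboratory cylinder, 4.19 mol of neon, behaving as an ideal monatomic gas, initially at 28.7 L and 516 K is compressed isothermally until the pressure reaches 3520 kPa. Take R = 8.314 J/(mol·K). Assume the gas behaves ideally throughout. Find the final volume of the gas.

P₁ = nRT₁/V₁ = 4.19×8.314×516/28.7 = 626 kPa.
Isothermal: T stays 516 K; PV = const ⇒ V₂ = 5.11 L, P₂ = 3520 kPa.

5.11 L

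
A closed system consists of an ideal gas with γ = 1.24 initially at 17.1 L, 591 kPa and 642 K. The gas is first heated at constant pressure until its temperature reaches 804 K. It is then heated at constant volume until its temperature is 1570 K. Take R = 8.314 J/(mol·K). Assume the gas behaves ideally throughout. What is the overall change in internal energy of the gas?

n = P₁V₁/(RT₁) = 591×17.1/(8.314×642) = 1.89 mol.
Step 1 — Isobaric: P stays 591 kPa; V/T = const ⇒ T₂ = 804 K, V₂ = 21.4 L.
W = PΔV = 591×(21.4−17.1) kPa·L = 2550 J.
ΔU = nCvΔT = 1.89×34.6×(804−642) = 10600 J.
Q = ΔU + W = nCpΔT = 13200 J.
State after step 1: P = 591 kPa, V = 21.4 L, T = 804 K.
Step 2 — Isochoric: V stays 21.4 L; P/T = const ⇒ T₂ = 1570 K, P₂ = 1150 kPa.
W = 0 (no volume change).
ΔU = nCvΔT = 1.89×34.6×(1570−804) = 50200 J.
Q = ΔU = 50200 J.
Net over both steps: W = 2550 J, Q = 63400 J, ΔU = 60900 J.

60900 J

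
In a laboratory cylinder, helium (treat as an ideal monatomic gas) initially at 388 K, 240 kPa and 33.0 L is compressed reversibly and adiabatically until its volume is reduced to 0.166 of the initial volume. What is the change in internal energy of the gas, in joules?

n = P₁V₁/(RT₁) = 240×33.0/(8.314×388) = 2.46 mol.
Adiabatic: TV^(γ−1) = const ⇒ T₂ = 388×(6.02)^0.667 = 1280 K; PV^γ = const ⇒ P₂ = 4790 kPa.
For an ideal gas ΔU = nCvΔT with Cv = (3/2)R = 12.5 J/(mol·K).
ΔU = 2.46×12.5×(1280−388) = 27500 J.

27500 J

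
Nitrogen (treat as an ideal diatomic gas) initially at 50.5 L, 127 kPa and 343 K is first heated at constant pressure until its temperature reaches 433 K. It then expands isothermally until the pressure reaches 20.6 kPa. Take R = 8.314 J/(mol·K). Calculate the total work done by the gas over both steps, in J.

n = P₁V₁/(RT₁) = 127×50.5/(8.314×343) = 2.25 mol.
Step 1 — Isobaric: P stays 127 kPa; V/T = const ⇒ T₂ = 433 K, V₂ = 63.8 L.
W = PΔV = 127×(63.8−50.5) kPa·L = 1680 J.
ΔU = nCvΔT = 2.25×20.8×(433−343) = 4210 J.
Q = ΔU + W = nCpΔT = 5890 J.
State after step 1: P = 127 kPa, V = 63.8 L, T = 433 K.
Step 2 — Isothermal: T stays 433 K; PV = const ⇒ V₂ = 393 L, P₂ = 20.6 kPa.
ΔU = 0 (ideal gas, T constant).
W = nRT ln(V₂/V₁) = 2.25×8.314×433×ln(6.17) = 14700 J.
Q = ΔU + W = 14700 J.
Net over both steps: W = 16400 J, Q = 20600 J, ΔU = 4210 J.

16400 J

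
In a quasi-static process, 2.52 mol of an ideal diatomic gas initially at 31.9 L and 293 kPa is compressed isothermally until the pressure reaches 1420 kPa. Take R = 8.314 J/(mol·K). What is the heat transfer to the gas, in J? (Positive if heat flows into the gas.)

-14800 J

T₁ = P₁V₁/(nR) = 293×31.9/(2.52×8.314) = 446 K.
Isothermal: T stays 446 K; PV = const ⇒ V₂ = 6.58 L, P₂ = 1420 kPa.
ΔU = 0 (ideal gas, T constant).
W = nRT ln(V₂/V₁) = 2.52×8.314×446×ln(0.206) = -14800 J.
Q = ΔU + W = -14800 J.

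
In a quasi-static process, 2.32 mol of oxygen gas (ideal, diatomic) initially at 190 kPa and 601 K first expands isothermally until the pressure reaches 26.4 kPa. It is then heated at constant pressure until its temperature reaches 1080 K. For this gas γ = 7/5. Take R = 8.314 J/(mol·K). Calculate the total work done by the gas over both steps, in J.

32100 J

V₁ = nRT₁/P₁ = 2.32×8.314×601/190 = 61.0 L.
Step 1 — Isothermal: T stays 601 K; PV = const ⇒ V₂ = 439 L, P₂ = 26.4 kPa.
ΔU = 0 (ideal gas, T constant).
W = nRT ln(V₂/V₁) = 2.32×8.314×601×ln(7.20) = 22900 J.
Q = ΔU + W = 22900 J.
State after step 1: P = 26.4 kPa, V = 439 L, T = 601 K.
Step 2 — Isobaric: P stays 26.4 kPa; V/T = const ⇒ T₂ = 1080 K, V₂ = 789 L.
W = PΔV = 26.4×(789−439) kPa·L = 9240 J.
ΔU = nCvΔT = 2.32×20.8×(1080−601) = 23100 J.
Q = ΔU + W = nCpΔT = 32300 J.
Net over both steps: W = 32100 J, Q = 55200 J, ΔU = 23100 J.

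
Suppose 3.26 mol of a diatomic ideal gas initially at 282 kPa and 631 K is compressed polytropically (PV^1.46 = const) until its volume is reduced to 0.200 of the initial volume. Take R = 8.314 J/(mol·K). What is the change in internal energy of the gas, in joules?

V₁ = nRT₁/P₁ = 3.26×8.314×631/282 = 60.6 L.
Polytropic n=1.46: T₂ = T₁(V₁/V₂)^(n−1) = 631×(5.00)^0.46 = 1320 K; P₂ = P₁(V₁/V₂)^n = 2960 kPa.
For an ideal gas ΔU = nCvΔT with Cv = (5/2)R = 20.8 J/(mol·K).
ΔU = 3.26×20.8×(1320−631) = 46900 J.

46900 J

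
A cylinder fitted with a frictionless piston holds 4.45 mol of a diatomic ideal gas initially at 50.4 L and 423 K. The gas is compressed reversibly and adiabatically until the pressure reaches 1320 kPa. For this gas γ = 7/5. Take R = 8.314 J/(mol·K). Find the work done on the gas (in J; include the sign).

P₁ = nRT₁/V₁ = 4.45×8.314×423/50.4 = 311 kPa.
Adiabatic: T₂/T₁ = (P₂/P₁)^((γ−1)/γ) ⇒ T₂ = 423×(4.25)^0.286 = 640 K; V₂ = 17.9 L.
ΔU = nCvΔT = 4.45×20.8×(640−423) = 20000 J.
Q = 0 for an adiabatic process, so W = −ΔU = -20000 J.
Work done on the gas = −W_by = 20000 J.

20000 J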